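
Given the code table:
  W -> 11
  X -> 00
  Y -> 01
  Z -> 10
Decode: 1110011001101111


Decoding:
11 -> W
10 -> Z
01 -> Y
10 -> Z
01 -> Y
10 -> Z
11 -> W
11 -> W


Result: WZYZYZWW


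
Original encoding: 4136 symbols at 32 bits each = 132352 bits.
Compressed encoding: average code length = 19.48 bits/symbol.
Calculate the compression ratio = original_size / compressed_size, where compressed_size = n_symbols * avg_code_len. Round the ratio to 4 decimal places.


original_size = n_symbols * orig_bits = 4136 * 32 = 132352 bits
compressed_size = n_symbols * avg_code_len = 4136 * 19.48 = 80569.28 bits
ratio = original_size / compressed_size = 132352 / 80569.28 = 1.6427

Compression ratio = 1.6427


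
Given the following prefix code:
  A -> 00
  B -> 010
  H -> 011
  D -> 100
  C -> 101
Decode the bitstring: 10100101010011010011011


Decoding step by step:
Bits 101 -> C
Bits 00 -> A
Bits 101 -> C
Bits 010 -> B
Bits 011 -> H
Bits 010 -> B
Bits 011 -> H
Bits 011 -> H


Decoded message: CACBHBHH


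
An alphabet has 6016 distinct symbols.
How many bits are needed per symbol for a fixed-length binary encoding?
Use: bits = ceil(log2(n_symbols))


log2(6016) = 12.5546
Bracket: 2^12 = 4096 < 6016 <= 2^13 = 8192
So ceil(log2(6016)) = 13

bits = ceil(log2(6016)) = ceil(12.5546) = 13 bits


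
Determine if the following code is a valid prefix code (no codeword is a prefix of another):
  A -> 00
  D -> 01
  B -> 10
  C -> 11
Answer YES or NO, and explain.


Checking each pair (does one codeword prefix another?):
  A='00' vs D='01': no prefix
  A='00' vs B='10': no prefix
  A='00' vs C='11': no prefix
  D='01' vs A='00': no prefix
  D='01' vs B='10': no prefix
  D='01' vs C='11': no prefix
  B='10' vs A='00': no prefix
  B='10' vs D='01': no prefix
  B='10' vs C='11': no prefix
  C='11' vs A='00': no prefix
  C='11' vs D='01': no prefix
  C='11' vs B='10': no prefix
No violation found over all pairs.

YES -- this is a valid prefix code. No codeword is a prefix of any other codeword.


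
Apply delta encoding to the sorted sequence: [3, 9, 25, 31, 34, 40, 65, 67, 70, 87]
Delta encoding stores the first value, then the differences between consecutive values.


First value: 3
Deltas:
  9 - 3 = 6
  25 - 9 = 16
  31 - 25 = 6
  34 - 31 = 3
  40 - 34 = 6
  65 - 40 = 25
  67 - 65 = 2
  70 - 67 = 3
  87 - 70 = 17


Delta encoded: [3, 6, 16, 6, 3, 6, 25, 2, 3, 17]


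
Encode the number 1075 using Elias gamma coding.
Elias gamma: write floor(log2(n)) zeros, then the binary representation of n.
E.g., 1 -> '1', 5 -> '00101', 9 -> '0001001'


num_bits = floor(log2(1075)) + 1 = 11
leading_zeros = num_bits - 1 = 10
binary(1075) = 10000110011

Elias gamma(1075) = '0000000000' + '10000110011' = 000000000010000110011 (21 bits)


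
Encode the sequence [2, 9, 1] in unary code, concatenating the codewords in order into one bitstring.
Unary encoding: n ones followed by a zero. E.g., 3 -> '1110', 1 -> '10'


Encode each number as n ones followed by a terminating 0:
  2 -> 110 (3 bits)
  9 -> 1111111110 (10 bits)
  1 -> 10 (2 bits)
Total length = 3 + 10 + 2 = 15 bits.

Unary([2, 9, 1]) = 110111111111010 (15 bits)


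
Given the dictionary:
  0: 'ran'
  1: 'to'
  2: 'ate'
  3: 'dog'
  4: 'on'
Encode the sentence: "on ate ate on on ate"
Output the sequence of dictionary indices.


Look up each word in the dictionary:
  'on' -> 4
  'ate' -> 2
  'ate' -> 2
  'on' -> 4
  'on' -> 4
  'ate' -> 2

Encoded: [4, 2, 2, 4, 4, 2]


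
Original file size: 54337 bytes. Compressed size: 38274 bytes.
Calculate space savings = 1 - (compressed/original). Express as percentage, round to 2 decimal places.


ratio = compressed/original = 38274/54337 = 0.704382
savings = 1 - ratio = 1 - 0.704382 = 0.295618
as a percentage: 0.295618 * 100 = 29.56%

Space savings = 1 - 38274/54337 = 29.56%


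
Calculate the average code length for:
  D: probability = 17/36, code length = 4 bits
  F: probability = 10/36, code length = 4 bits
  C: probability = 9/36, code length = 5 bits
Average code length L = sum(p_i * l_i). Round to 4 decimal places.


Weighted contributions p_i * l_i:
  D: (17/36) * 4 = 68/36
  F: (10/36) * 4 = 40/36
  C: (9/36) * 5 = 45/36
Sum = (68 + 40 + 45)/36 = 153/36

L = 153/36 = 4.2500 bits/symbol


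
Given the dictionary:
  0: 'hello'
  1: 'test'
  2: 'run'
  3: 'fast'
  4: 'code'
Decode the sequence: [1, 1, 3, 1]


Look up each index in the dictionary:
  1 -> 'test'
  1 -> 'test'
  3 -> 'fast'
  1 -> 'test'

Decoded: "test test fast test"


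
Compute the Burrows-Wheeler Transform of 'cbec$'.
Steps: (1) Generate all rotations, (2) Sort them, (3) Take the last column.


Rotations (sorted):
  0: $cbec -> last char: c
  1: bec$c -> last char: c
  2: c$cbe -> last char: e
  3: cbec$ -> last char: $
  4: ec$cb -> last char: b


BWT = cce$b


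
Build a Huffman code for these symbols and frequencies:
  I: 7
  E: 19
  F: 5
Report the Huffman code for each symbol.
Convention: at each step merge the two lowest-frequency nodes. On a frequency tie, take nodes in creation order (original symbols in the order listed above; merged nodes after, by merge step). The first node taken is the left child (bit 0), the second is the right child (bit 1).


Huffman tree construction:
Step 1: Merge F(5) + I(7) = 12
Step 2: Merge (F+I)(12) + E(19) = 31
Read each symbol's code off the tree from the root (left child = 0, right child = 1).

Codes:
  I: 01 (length 2)
  E: 1 (length 1)
  F: 00 (length 2)
Average code length: 43/31 = 1.3871 bits/symbol


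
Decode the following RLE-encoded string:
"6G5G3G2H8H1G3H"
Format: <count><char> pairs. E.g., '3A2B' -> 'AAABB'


Expanding each <count><char> pair:
  6G -> 'GGGGGG'
  5G -> 'GGGGG'
  3G -> 'GGG'
  2H -> 'HH'
  8H -> 'HHHHHHHH'
  1G -> 'G'
  3H -> 'HHH'

Decoded = GGGGGGGGGGGGGGHHHHHHHHHHGHHH


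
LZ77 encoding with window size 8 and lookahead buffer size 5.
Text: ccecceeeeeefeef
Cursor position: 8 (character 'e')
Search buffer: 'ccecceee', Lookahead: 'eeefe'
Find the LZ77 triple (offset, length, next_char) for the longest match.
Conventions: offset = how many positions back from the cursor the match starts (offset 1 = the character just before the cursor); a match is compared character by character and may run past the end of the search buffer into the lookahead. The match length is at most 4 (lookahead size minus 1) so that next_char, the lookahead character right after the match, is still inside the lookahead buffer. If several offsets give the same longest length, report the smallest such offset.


Try each offset into the search buffer:
  offset=1 (pos 7, char 'e'): match length 3
  offset=2 (pos 6, char 'e'): match length 3
  offset=3 (pos 5, char 'e'): match length 3
  offset=4 (pos 4, char 'c'): match length 0
  offset=5 (pos 3, char 'c'): match length 0
  offset=6 (pos 2, char 'e'): match length 1
  offset=7 (pos 1, char 'c'): match length 0
  offset=8 (pos 0, char 'c'): match length 0
Longest match has length 3, found at offsets 1, 2, 3; take the smallest, offset 1.
next_char = character at position 8 + 3 = 11 -> 'f'

Best match: offset=1, length=3 (matching 'eee' starting at position 7)
LZ77 triple: (1, 3, 'f')


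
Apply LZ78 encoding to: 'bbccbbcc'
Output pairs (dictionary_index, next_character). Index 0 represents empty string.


LZ78 encoding steps:
Dictionary: {0: ''}
Step 1: w='' (idx 0), next='b' -> output (0, 'b'), add 'b' as idx 1
Step 2: w='b' (idx 1), next='c' -> output (1, 'c'), add 'bc' as idx 2
Step 3: w='' (idx 0), next='c' -> output (0, 'c'), add 'c' as idx 3
Step 4: w='b' (idx 1), next='b' -> output (1, 'b'), add 'bb' as idx 4
Step 5: w='c' (idx 3), next='c' -> output (3, 'c'), add 'cc' as idx 5


Encoded: [(0, 'b'), (1, 'c'), (0, 'c'), (1, 'b'), (3, 'c')]


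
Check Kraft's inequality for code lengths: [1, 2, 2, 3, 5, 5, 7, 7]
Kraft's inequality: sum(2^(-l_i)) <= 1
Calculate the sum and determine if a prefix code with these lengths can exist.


Sum = 2^(-1) + 2^(-2) + 2^(-2) + 2^(-3) + 2^(-5) + 2^(-5) + 2^(-7) + 2^(-7)
    = 0.5 + 0.25 + 0.25 + 0.125 + 0.03125 + 0.03125 + 0.0078125 + 0.0078125
    = 154/128 = 1.203125
Since 1.203125 > 1, Kraft's inequality is NOT satisfied.
A prefix code with these lengths CANNOT exist.

Kraft sum = 1.203125. Not satisfied.


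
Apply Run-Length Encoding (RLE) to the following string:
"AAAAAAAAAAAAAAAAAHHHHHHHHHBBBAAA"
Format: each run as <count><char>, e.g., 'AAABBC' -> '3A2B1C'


Scanning runs left to right:
  i=0: run of 'A' x 17 -> '17A'
  i=17: run of 'H' x 9 -> '9H'
  i=26: run of 'B' x 3 -> '3B'
  i=29: run of 'A' x 3 -> '3A'

RLE = 17A9H3B3A


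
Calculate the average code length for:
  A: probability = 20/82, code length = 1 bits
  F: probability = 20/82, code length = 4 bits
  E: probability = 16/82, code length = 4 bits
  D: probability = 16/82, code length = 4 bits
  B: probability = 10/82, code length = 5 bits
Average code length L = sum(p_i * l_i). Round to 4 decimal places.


Weighted contributions p_i * l_i:
  A: (20/82) * 1 = 20/82
  F: (20/82) * 4 = 80/82
  E: (16/82) * 4 = 64/82
  D: (16/82) * 4 = 64/82
  B: (10/82) * 5 = 50/82
Sum = (20 + 80 + 64 + 64 + 50)/82 = 278/82

L = 278/82 = 3.3902 bits/symbol


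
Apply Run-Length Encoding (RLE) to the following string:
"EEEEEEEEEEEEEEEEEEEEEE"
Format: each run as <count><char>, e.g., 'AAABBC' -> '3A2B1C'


Scanning runs left to right:
  i=0: run of 'E' x 22 -> '22E'

RLE = 22E


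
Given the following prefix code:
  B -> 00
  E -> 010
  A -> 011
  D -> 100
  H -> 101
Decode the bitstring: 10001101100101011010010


Decoding step by step:
Bits 100 -> D
Bits 011 -> A
Bits 011 -> A
Bits 00 -> B
Bits 101 -> H
Bits 011 -> A
Bits 010 -> E
Bits 010 -> E


Decoded message: DAABHAEE


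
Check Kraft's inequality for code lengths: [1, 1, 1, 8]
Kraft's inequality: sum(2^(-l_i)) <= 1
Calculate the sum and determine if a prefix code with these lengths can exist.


Sum = 2^(-1) + 2^(-1) + 2^(-1) + 2^(-8)
    = 0.5 + 0.5 + 0.5 + 0.00390625
    = 385/256 = 1.50390625
Since 1.50390625 > 1, Kraft's inequality is NOT satisfied.
A prefix code with these lengths CANNOT exist.

Kraft sum = 1.50390625. Not satisfied.


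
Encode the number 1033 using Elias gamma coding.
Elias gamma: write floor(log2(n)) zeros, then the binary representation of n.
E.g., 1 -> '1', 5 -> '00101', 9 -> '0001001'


num_bits = floor(log2(1033)) + 1 = 11
leading_zeros = num_bits - 1 = 10
binary(1033) = 10000001001

Elias gamma(1033) = '0000000000' + '10000001001' = 000000000010000001001 (21 bits)


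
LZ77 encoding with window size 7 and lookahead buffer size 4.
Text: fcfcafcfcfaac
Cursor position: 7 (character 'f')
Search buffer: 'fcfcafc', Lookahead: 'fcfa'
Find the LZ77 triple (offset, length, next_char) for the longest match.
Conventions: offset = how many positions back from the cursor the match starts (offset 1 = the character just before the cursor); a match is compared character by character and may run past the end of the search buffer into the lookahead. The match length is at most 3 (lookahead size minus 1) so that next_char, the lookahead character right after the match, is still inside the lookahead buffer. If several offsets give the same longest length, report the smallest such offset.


Try each offset into the search buffer:
  offset=1 (pos 6, char 'c'): match length 0
  offset=2 (pos 5, char 'f'): match length 3
  offset=3 (pos 4, char 'a'): match length 0
  offset=4 (pos 3, char 'c'): match length 0
  offset=5 (pos 2, char 'f'): match length 2
  offset=6 (pos 1, char 'c'): match length 0
  offset=7 (pos 0, char 'f'): match length 3
Longest match has length 3, found at offsets 2, 7; take the smallest, offset 2.
next_char = character at position 7 + 3 = 10 -> 'a'

Best match: offset=2, length=3 (matching 'fcf' starting at position 5)
LZ77 triple: (2, 3, 'a')


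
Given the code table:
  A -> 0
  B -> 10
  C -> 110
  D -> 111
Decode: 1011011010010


Decoding:
10 -> B
110 -> C
110 -> C
10 -> B
0 -> A
10 -> B


Result: BCCBAB


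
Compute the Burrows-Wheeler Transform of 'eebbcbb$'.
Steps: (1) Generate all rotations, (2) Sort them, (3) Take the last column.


Rotations (sorted):
  0: $eebbcbb -> last char: b
  1: b$eebbcb -> last char: b
  2: bb$eebbc -> last char: c
  3: bbcbb$ee -> last char: e
  4: bcbb$eeb -> last char: b
  5: cbb$eebb -> last char: b
  6: ebbcbb$e -> last char: e
  7: eebbcbb$ -> last char: $


BWT = bbcebbe$


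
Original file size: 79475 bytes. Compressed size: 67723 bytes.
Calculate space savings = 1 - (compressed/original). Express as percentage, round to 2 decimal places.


ratio = compressed/original = 67723/79475 = 0.85213
savings = 1 - ratio = 1 - 0.85213 = 0.14787
as a percentage: 0.14787 * 100 = 14.79%

Space savings = 1 - 67723/79475 = 14.79%


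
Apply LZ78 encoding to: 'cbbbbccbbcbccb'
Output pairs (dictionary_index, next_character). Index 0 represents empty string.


LZ78 encoding steps:
Dictionary: {0: ''}
Step 1: w='' (idx 0), next='c' -> output (0, 'c'), add 'c' as idx 1
Step 2: w='' (idx 0), next='b' -> output (0, 'b'), add 'b' as idx 2
Step 3: w='b' (idx 2), next='b' -> output (2, 'b'), add 'bb' as idx 3
Step 4: w='b' (idx 2), next='c' -> output (2, 'c'), add 'bc' as idx 4
Step 5: w='c' (idx 1), next='b' -> output (1, 'b'), add 'cb' as idx 5
Step 6: w='bc' (idx 4), next='b' -> output (4, 'b'), add 'bcb' as idx 6
Step 7: w='c' (idx 1), next='c' -> output (1, 'c'), add 'cc' as idx 7
Step 8: w='b' (idx 2), end of input -> output (2, '')


Encoded: [(0, 'c'), (0, 'b'), (2, 'b'), (2, 'c'), (1, 'b'), (4, 'b'), (1, 'c'), (2, '')]


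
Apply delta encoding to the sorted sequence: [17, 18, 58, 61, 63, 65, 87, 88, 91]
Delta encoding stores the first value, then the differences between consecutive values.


First value: 17
Deltas:
  18 - 17 = 1
  58 - 18 = 40
  61 - 58 = 3
  63 - 61 = 2
  65 - 63 = 2
  87 - 65 = 22
  88 - 87 = 1
  91 - 88 = 3


Delta encoded: [17, 1, 40, 3, 2, 2, 22, 1, 3]


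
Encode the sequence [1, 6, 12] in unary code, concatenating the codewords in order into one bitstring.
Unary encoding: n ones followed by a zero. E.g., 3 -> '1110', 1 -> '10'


Encode each number as n ones followed by a terminating 0:
  1 -> 10 (2 bits)
  6 -> 1111110 (7 bits)
  12 -> 1111111111110 (13 bits)
Total length = 2 + 7 + 13 = 22 bits.

Unary([1, 6, 12]) = 1011111101111111111110 (22 bits)


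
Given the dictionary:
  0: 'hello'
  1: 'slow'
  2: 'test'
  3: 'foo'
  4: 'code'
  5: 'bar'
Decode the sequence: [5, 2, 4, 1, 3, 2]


Look up each index in the dictionary:
  5 -> 'bar'
  2 -> 'test'
  4 -> 'code'
  1 -> 'slow'
  3 -> 'foo'
  2 -> 'test'

Decoded: "bar test code slow foo test"


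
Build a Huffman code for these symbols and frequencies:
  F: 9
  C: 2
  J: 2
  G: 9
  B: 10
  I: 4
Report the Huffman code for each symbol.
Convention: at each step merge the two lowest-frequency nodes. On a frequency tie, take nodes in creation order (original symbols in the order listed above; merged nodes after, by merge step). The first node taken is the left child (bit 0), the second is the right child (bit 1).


Huffman tree construction:
Step 1: Merge C(2) + J(2) = 4
Step 2: Merge I(4) + (C+J)(4) = 8
Step 3: Merge (I+(C+J))(8) + F(9) = 17
Step 4: Merge G(9) + B(10) = 19
Step 5: Merge ((I+(C+J))+F)(17) + (G+B)(19) = 36
Read each symbol's code off the tree from the root (left child = 0, right child = 1).

Codes:
  F: 01 (length 2)
  C: 0010 (length 4)
  J: 0011 (length 4)
  G: 10 (length 2)
  B: 11 (length 2)
  I: 000 (length 3)
Average code length: 84/36 = 2.3333 bits/symbol


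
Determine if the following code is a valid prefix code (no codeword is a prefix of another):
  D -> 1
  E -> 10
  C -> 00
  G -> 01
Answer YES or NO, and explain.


Checking each pair (does one codeword prefix another?):
  D='1' vs E='10': prefix -- VIOLATION

NO -- this is NOT a valid prefix code. D (1) is a prefix of E (10).


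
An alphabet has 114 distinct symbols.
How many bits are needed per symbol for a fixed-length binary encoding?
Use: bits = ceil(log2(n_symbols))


log2(114) = 6.8329
Bracket: 2^6 = 64 < 114 <= 2^7 = 128
So ceil(log2(114)) = 7

bits = ceil(log2(114)) = ceil(6.8329) = 7 bits


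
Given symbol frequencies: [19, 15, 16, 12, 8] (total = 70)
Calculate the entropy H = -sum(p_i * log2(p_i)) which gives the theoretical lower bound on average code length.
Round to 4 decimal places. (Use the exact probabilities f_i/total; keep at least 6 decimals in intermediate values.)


Per-symbol terms -p_i * log2(p_i) with p_i = f_i/70:
  p = 19/70 = 0.271429: log2(p) = -1.881356, -p*log2(p) = 0.510654
  p = 15/70 = 0.214286: log2(p) = -2.222392, -p*log2(p) = 0.476227
  p = 16/70 = 0.228571: log2(p) = -2.129283, -p*log2(p) = 0.486693
  p = 12/70 = 0.171429: log2(p) = -2.544321, -p*log2(p) = 0.436169
  p = 8/70 = 0.114286: log2(p) = -3.129283, -p*log2(p) = 0.357632
H = 0.510654 + 0.476227 + 0.486693 + 0.436169 + 0.357632 = 2.267375

H = 2.2674 bits/symbol


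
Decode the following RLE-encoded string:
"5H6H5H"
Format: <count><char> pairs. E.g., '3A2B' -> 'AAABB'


Expanding each <count><char> pair:
  5H -> 'HHHHH'
  6H -> 'HHHHHH'
  5H -> 'HHHHH'

Decoded = HHHHHHHHHHHHHHHH


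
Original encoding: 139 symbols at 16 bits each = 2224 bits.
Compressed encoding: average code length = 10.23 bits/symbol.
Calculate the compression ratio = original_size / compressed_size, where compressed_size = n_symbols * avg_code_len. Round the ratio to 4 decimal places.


original_size = n_symbols * orig_bits = 139 * 16 = 2224 bits
compressed_size = n_symbols * avg_code_len = 139 * 10.23 = 1421.97 bits
ratio = original_size / compressed_size = 2224 / 1421.97 = 1.564

Compression ratio = 1.564


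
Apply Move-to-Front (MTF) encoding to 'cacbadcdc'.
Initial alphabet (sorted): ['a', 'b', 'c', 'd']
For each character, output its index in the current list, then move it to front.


MTF encoding:
'c': index 2 in ['a', 'b', 'c', 'd'] -> ['c', 'a', 'b', 'd']
'a': index 1 in ['c', 'a', 'b', 'd'] -> ['a', 'c', 'b', 'd']
'c': index 1 in ['a', 'c', 'b', 'd'] -> ['c', 'a', 'b', 'd']
'b': index 2 in ['c', 'a', 'b', 'd'] -> ['b', 'c', 'a', 'd']
'a': index 2 in ['b', 'c', 'a', 'd'] -> ['a', 'b', 'c', 'd']
'd': index 3 in ['a', 'b', 'c', 'd'] -> ['d', 'a', 'b', 'c']
'c': index 3 in ['d', 'a', 'b', 'c'] -> ['c', 'd', 'a', 'b']
'd': index 1 in ['c', 'd', 'a', 'b'] -> ['d', 'c', 'a', 'b']
'c': index 1 in ['d', 'c', 'a', 'b'] -> ['c', 'd', 'a', 'b']


Output: [2, 1, 1, 2, 2, 3, 3, 1, 1]


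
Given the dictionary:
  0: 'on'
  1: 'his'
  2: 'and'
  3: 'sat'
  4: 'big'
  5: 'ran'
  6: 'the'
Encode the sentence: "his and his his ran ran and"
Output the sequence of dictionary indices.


Look up each word in the dictionary:
  'his' -> 1
  'and' -> 2
  'his' -> 1
  'his' -> 1
  'ran' -> 5
  'ran' -> 5
  'and' -> 2

Encoded: [1, 2, 1, 1, 5, 5, 2]


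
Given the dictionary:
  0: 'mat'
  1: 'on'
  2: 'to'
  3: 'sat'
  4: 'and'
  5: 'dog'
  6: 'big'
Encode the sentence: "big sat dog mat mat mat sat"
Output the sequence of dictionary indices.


Look up each word in the dictionary:
  'big' -> 6
  'sat' -> 3
  'dog' -> 5
  'mat' -> 0
  'mat' -> 0
  'mat' -> 0
  'sat' -> 3

Encoded: [6, 3, 5, 0, 0, 0, 3]


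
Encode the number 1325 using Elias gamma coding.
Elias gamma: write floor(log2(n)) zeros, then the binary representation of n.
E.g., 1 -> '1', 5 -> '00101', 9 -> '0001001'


num_bits = floor(log2(1325)) + 1 = 11
leading_zeros = num_bits - 1 = 10
binary(1325) = 10100101101

Elias gamma(1325) = '0000000000' + '10100101101' = 000000000010100101101 (21 bits)


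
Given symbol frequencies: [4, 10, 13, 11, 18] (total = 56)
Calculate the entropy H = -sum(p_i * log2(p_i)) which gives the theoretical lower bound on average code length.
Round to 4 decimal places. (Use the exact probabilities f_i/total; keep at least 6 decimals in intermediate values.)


Per-symbol terms -p_i * log2(p_i) with p_i = f_i/56:
  p = 4/56 = 0.071429: log2(p) = -3.807355, -p*log2(p) = 0.271954
  p = 10/56 = 0.178571: log2(p) = -2.485427, -p*log2(p) = 0.443826
  p = 13/56 = 0.232143: log2(p) = -2.106915, -p*log2(p) = 0.489105
  p = 11/56 = 0.196429: log2(p) = -2.347923, -p*log2(p) = 0.461199
  p = 18/56 = 0.321429: log2(p) = -1.637430, -p*log2(p) = 0.526317
H = 0.271954 + 0.443826 + 0.489105 + 0.461199 + 0.526317 = 2.192401

H = 2.1924 bits/symbol


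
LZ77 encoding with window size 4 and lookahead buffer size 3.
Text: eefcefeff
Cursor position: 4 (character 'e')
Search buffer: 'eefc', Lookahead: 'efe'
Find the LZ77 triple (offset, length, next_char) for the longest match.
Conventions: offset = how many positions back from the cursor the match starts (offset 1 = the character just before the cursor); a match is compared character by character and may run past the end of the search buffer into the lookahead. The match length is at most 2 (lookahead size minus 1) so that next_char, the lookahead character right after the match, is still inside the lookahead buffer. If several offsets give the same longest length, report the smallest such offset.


Try each offset into the search buffer:
  offset=1 (pos 3, char 'c'): match length 0
  offset=2 (pos 2, char 'f'): match length 0
  offset=3 (pos 1, char 'e'): match length 2
  offset=4 (pos 0, char 'e'): match length 1
Longest match has length 2 at offset 3.
next_char = character at position 4 + 2 = 6 -> 'e'

Best match: offset=3, length=2 (matching 'ef' starting at position 1)
LZ77 triple: (3, 2, 'e')


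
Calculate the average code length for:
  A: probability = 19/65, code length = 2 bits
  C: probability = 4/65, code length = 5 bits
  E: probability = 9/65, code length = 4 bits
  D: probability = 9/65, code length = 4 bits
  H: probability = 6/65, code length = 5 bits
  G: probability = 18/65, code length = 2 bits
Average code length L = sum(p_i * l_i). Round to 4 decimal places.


Weighted contributions p_i * l_i:
  A: (19/65) * 2 = 38/65
  C: (4/65) * 5 = 20/65
  E: (9/65) * 4 = 36/65
  D: (9/65) * 4 = 36/65
  H: (6/65) * 5 = 30/65
  G: (18/65) * 2 = 36/65
Sum = (38 + 20 + 36 + 36 + 30 + 36)/65 = 196/65

L = 196/65 = 3.0154 bits/symbol


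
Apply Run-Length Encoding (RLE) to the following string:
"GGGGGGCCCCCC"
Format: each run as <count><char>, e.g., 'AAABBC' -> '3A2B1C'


Scanning runs left to right:
  i=0: run of 'G' x 6 -> '6G'
  i=6: run of 'C' x 6 -> '6C'

RLE = 6G6C


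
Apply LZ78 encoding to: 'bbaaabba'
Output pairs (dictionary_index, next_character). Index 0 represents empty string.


LZ78 encoding steps:
Dictionary: {0: ''}
Step 1: w='' (idx 0), next='b' -> output (0, 'b'), add 'b' as idx 1
Step 2: w='b' (idx 1), next='a' -> output (1, 'a'), add 'ba' as idx 2
Step 3: w='' (idx 0), next='a' -> output (0, 'a'), add 'a' as idx 3
Step 4: w='a' (idx 3), next='b' -> output (3, 'b'), add 'ab' as idx 4
Step 5: w='ba' (idx 2), end of input -> output (2, '')


Encoded: [(0, 'b'), (1, 'a'), (0, 'a'), (3, 'b'), (2, '')]


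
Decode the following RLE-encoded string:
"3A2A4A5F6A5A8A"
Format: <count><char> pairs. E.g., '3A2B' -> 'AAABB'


Expanding each <count><char> pair:
  3A -> 'AAA'
  2A -> 'AA'
  4A -> 'AAAA'
  5F -> 'FFFFF'
  6A -> 'AAAAAA'
  5A -> 'AAAAA'
  8A -> 'AAAAAAAA'

Decoded = AAAAAAAAAFFFFFAAAAAAAAAAAAAAAAAAA


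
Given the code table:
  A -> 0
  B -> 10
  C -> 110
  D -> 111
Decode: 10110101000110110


Decoding:
10 -> B
110 -> C
10 -> B
10 -> B
0 -> A
0 -> A
110 -> C
110 -> C


Result: BCBBAACC


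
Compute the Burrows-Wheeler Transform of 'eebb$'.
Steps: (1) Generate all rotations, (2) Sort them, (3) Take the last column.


Rotations (sorted):
  0: $eebb -> last char: b
  1: b$eeb -> last char: b
  2: bb$ee -> last char: e
  3: ebb$e -> last char: e
  4: eebb$ -> last char: $


BWT = bbee$


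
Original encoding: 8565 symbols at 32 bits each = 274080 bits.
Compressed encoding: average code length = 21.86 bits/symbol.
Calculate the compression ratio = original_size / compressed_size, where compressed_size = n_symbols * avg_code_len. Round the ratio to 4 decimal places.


original_size = n_symbols * orig_bits = 8565 * 32 = 274080 bits
compressed_size = n_symbols * avg_code_len = 8565 * 21.86 = 187230.9 bits
ratio = original_size / compressed_size = 274080 / 187230.9 = 1.4639

Compression ratio = 1.4639


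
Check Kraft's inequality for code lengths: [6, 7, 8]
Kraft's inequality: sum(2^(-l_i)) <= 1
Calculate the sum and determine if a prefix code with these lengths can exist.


Sum = 2^(-6) + 2^(-7) + 2^(-8)
    = 0.015625 + 0.0078125 + 0.00390625
    = 7/256 = 0.02734375
Since 0.02734375 <= 1, Kraft's inequality IS satisfied.
A prefix code with these lengths CAN exist.

Kraft sum = 0.02734375. Satisfied.


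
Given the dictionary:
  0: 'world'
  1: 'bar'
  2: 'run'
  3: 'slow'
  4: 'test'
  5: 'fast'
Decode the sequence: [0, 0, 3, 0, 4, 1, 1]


Look up each index in the dictionary:
  0 -> 'world'
  0 -> 'world'
  3 -> 'slow'
  0 -> 'world'
  4 -> 'test'
  1 -> 'bar'
  1 -> 'bar'

Decoded: "world world slow world test bar bar"


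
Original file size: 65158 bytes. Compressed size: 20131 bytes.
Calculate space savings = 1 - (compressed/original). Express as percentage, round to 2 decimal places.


ratio = compressed/original = 20131/65158 = 0.308957
savings = 1 - ratio = 1 - 0.308957 = 0.691043
as a percentage: 0.691043 * 100 = 69.1%

Space savings = 1 - 20131/65158 = 69.1%


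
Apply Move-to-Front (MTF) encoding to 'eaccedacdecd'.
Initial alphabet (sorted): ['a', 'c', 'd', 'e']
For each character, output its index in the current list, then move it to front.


MTF encoding:
'e': index 3 in ['a', 'c', 'd', 'e'] -> ['e', 'a', 'c', 'd']
'a': index 1 in ['e', 'a', 'c', 'd'] -> ['a', 'e', 'c', 'd']
'c': index 2 in ['a', 'e', 'c', 'd'] -> ['c', 'a', 'e', 'd']
'c': index 0 in ['c', 'a', 'e', 'd'] -> ['c', 'a', 'e', 'd']
'e': index 2 in ['c', 'a', 'e', 'd'] -> ['e', 'c', 'a', 'd']
'd': index 3 in ['e', 'c', 'a', 'd'] -> ['d', 'e', 'c', 'a']
'a': index 3 in ['d', 'e', 'c', 'a'] -> ['a', 'd', 'e', 'c']
'c': index 3 in ['a', 'd', 'e', 'c'] -> ['c', 'a', 'd', 'e']
'd': index 2 in ['c', 'a', 'd', 'e'] -> ['d', 'c', 'a', 'e']
'e': index 3 in ['d', 'c', 'a', 'e'] -> ['e', 'd', 'c', 'a']
'c': index 2 in ['e', 'd', 'c', 'a'] -> ['c', 'e', 'd', 'a']
'd': index 2 in ['c', 'e', 'd', 'a'] -> ['d', 'c', 'e', 'a']


Output: [3, 1, 2, 0, 2, 3, 3, 3, 2, 3, 2, 2]


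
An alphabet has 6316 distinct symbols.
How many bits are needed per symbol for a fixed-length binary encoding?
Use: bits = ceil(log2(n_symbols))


log2(6316) = 12.6248
Bracket: 2^12 = 4096 < 6316 <= 2^13 = 8192
So ceil(log2(6316)) = 13

bits = ceil(log2(6316)) = ceil(12.6248) = 13 bits


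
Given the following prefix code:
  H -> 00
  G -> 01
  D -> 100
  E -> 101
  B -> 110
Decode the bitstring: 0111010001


Decoding step by step:
Bits 01 -> G
Bits 110 -> B
Bits 100 -> D
Bits 01 -> G


Decoded message: GBDG


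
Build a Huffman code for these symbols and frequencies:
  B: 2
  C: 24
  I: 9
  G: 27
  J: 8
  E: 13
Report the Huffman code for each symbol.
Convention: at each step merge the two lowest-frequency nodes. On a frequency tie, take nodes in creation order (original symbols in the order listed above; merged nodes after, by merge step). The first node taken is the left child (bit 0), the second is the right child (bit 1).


Huffman tree construction:
Step 1: Merge B(2) + J(8) = 10
Step 2: Merge I(9) + (B+J)(10) = 19
Step 3: Merge E(13) + (I+(B+J))(19) = 32
Step 4: Merge C(24) + G(27) = 51
Step 5: Merge (E+(I+(B+J)))(32) + (C+G)(51) = 83
Read each symbol's code off the tree from the root (left child = 0, right child = 1).

Codes:
  B: 0110 (length 4)
  C: 10 (length 2)
  I: 010 (length 3)
  G: 11 (length 2)
  J: 0111 (length 4)
  E: 00 (length 2)
Average code length: 195/83 = 2.3494 bits/symbol


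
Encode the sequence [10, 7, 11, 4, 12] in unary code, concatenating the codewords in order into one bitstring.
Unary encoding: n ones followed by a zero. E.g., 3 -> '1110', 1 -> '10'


Encode each number as n ones followed by a terminating 0:
  10 -> 11111111110 (11 bits)
  7 -> 11111110 (8 bits)
  11 -> 111111111110 (12 bits)
  4 -> 11110 (5 bits)
  12 -> 1111111111110 (13 bits)
Total length = 11 + 8 + 12 + 5 + 13 = 49 bits.

Unary([10, 7, 11, 4, 12]) = 1111111111011111110111111111110111101111111111110 (49 bits)


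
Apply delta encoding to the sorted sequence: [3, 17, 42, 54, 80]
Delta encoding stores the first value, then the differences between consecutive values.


First value: 3
Deltas:
  17 - 3 = 14
  42 - 17 = 25
  54 - 42 = 12
  80 - 54 = 26


Delta encoded: [3, 14, 25, 12, 26]


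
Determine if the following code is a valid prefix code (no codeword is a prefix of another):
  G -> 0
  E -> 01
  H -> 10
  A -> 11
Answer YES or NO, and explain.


Checking each pair (does one codeword prefix another?):
  G='0' vs E='01': prefix -- VIOLATION

NO -- this is NOT a valid prefix code. G (0) is a prefix of E (01).


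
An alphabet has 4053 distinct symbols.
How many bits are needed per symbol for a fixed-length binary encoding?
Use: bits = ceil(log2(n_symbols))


log2(4053) = 11.9848
Bracket: 2^11 = 2048 < 4053 <= 2^12 = 4096
So ceil(log2(4053)) = 12

bits = ceil(log2(4053)) = ceil(11.9848) = 12 bits


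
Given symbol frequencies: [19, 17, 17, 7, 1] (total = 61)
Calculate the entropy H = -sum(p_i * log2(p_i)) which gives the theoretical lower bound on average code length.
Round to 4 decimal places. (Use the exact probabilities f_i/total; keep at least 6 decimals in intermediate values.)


Per-symbol terms -p_i * log2(p_i) with p_i = f_i/61:
  p = 19/61 = 0.311475: log2(p) = -1.682810, -p*log2(p) = 0.524154
  p = 17/61 = 0.278689: log2(p) = -1.843274, -p*log2(p) = 0.513699
  p = 17/61 = 0.278689: log2(p) = -1.843274, -p*log2(p) = 0.513699
  p = 7/61 = 0.114754: log2(p) = -3.123382, -p*log2(p) = 0.358421
  p = 1/61 = 0.016393: log2(p) = -5.930737, -p*log2(p) = 0.097225
H = 0.524154 + 0.513699 + 0.513699 + 0.358421 + 0.097225 = 2.007198

H = 2.0072 bits/symbol


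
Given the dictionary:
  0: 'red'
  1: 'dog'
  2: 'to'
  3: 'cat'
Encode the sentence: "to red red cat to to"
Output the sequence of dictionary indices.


Look up each word in the dictionary:
  'to' -> 2
  'red' -> 0
  'red' -> 0
  'cat' -> 3
  'to' -> 2
  'to' -> 2

Encoded: [2, 0, 0, 3, 2, 2]


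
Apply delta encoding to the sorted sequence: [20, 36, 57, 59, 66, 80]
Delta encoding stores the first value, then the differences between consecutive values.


First value: 20
Deltas:
  36 - 20 = 16
  57 - 36 = 21
  59 - 57 = 2
  66 - 59 = 7
  80 - 66 = 14


Delta encoded: [20, 16, 21, 2, 7, 14]


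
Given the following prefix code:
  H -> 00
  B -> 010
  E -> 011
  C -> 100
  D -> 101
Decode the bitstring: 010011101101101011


Decoding step by step:
Bits 010 -> B
Bits 011 -> E
Bits 101 -> D
Bits 101 -> D
Bits 101 -> D
Bits 011 -> E


Decoded message: BEDDDE


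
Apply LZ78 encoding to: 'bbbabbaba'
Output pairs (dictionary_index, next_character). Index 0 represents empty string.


LZ78 encoding steps:
Dictionary: {0: ''}
Step 1: w='' (idx 0), next='b' -> output (0, 'b'), add 'b' as idx 1
Step 2: w='b' (idx 1), next='b' -> output (1, 'b'), add 'bb' as idx 2
Step 3: w='' (idx 0), next='a' -> output (0, 'a'), add 'a' as idx 3
Step 4: w='bb' (idx 2), next='a' -> output (2, 'a'), add 'bba' as idx 4
Step 5: w='b' (idx 1), next='a' -> output (1, 'a'), add 'ba' as idx 5


Encoded: [(0, 'b'), (1, 'b'), (0, 'a'), (2, 'a'), (1, 'a')]


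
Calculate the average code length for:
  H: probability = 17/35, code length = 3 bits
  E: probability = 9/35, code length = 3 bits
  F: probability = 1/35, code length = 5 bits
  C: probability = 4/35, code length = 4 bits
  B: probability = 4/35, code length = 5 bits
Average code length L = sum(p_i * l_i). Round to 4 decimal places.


Weighted contributions p_i * l_i:
  H: (17/35) * 3 = 51/35
  E: (9/35) * 3 = 27/35
  F: (1/35) * 5 = 5/35
  C: (4/35) * 4 = 16/35
  B: (4/35) * 5 = 20/35
Sum = (51 + 27 + 5 + 16 + 20)/35 = 119/35

L = 119/35 = 3.4000 bits/symbol


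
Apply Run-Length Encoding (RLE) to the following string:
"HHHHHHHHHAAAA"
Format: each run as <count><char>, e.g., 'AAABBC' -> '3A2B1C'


Scanning runs left to right:
  i=0: run of 'H' x 9 -> '9H'
  i=9: run of 'A' x 4 -> '4A'

RLE = 9H4A


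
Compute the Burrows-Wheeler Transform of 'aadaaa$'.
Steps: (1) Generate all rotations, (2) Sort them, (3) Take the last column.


Rotations (sorted):
  0: $aadaaa -> last char: a
  1: a$aadaa -> last char: a
  2: aa$aada -> last char: a
  3: aaa$aad -> last char: d
  4: aadaaa$ -> last char: $
  5: adaaa$a -> last char: a
  6: daaa$aa -> last char: a


BWT = aaad$aa


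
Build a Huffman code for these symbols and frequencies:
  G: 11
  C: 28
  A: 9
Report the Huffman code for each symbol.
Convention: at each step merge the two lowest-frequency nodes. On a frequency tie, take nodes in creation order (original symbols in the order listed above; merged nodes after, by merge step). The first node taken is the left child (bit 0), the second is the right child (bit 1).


Huffman tree construction:
Step 1: Merge A(9) + G(11) = 20
Step 2: Merge (A+G)(20) + C(28) = 48
Read each symbol's code off the tree from the root (left child = 0, right child = 1).

Codes:
  G: 01 (length 2)
  C: 1 (length 1)
  A: 00 (length 2)
Average code length: 68/48 = 1.4167 bits/symbol


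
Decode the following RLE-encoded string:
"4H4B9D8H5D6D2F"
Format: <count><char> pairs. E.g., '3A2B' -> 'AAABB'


Expanding each <count><char> pair:
  4H -> 'HHHH'
  4B -> 'BBBB'
  9D -> 'DDDDDDDDD'
  8H -> 'HHHHHHHH'
  5D -> 'DDDDD'
  6D -> 'DDDDDD'
  2F -> 'FF'

Decoded = HHHHBBBBDDDDDDDDDHHHHHHHHDDDDDDDDDDDFF


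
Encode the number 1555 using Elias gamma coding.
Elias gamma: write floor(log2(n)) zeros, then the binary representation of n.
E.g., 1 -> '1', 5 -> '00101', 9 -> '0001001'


num_bits = floor(log2(1555)) + 1 = 11
leading_zeros = num_bits - 1 = 10
binary(1555) = 11000010011

Elias gamma(1555) = '0000000000' + '11000010011' = 000000000011000010011 (21 bits)


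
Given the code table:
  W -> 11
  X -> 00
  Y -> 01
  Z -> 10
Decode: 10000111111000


Decoding:
10 -> Z
00 -> X
01 -> Y
11 -> W
11 -> W
10 -> Z
00 -> X


Result: ZXYWWZX


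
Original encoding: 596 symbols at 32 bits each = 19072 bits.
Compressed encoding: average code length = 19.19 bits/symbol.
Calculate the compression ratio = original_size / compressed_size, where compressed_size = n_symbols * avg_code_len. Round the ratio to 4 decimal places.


original_size = n_symbols * orig_bits = 596 * 32 = 19072 bits
compressed_size = n_symbols * avg_code_len = 596 * 19.19 = 11437.24 bits
ratio = original_size / compressed_size = 19072 / 11437.24 = 1.6675

Compression ratio = 1.6675


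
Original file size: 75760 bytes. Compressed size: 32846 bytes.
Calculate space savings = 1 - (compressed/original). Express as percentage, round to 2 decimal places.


ratio = compressed/original = 32846/75760 = 0.433553
savings = 1 - ratio = 1 - 0.433553 = 0.566447
as a percentage: 0.566447 * 100 = 56.64%

Space savings = 1 - 32846/75760 = 56.64%


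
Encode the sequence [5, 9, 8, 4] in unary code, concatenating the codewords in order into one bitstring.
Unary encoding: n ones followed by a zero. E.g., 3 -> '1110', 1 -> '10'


Encode each number as n ones followed by a terminating 0:
  5 -> 111110 (6 bits)
  9 -> 1111111110 (10 bits)
  8 -> 111111110 (9 bits)
  4 -> 11110 (5 bits)
Total length = 6 + 10 + 9 + 5 = 30 bits.

Unary([5, 9, 8, 4]) = 111110111111111011111111011110 (30 bits)


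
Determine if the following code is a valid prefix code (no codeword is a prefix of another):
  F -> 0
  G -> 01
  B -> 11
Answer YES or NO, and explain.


Checking each pair (does one codeword prefix another?):
  F='0' vs G='01': prefix -- VIOLATION

NO -- this is NOT a valid prefix code. F (0) is a prefix of G (01).


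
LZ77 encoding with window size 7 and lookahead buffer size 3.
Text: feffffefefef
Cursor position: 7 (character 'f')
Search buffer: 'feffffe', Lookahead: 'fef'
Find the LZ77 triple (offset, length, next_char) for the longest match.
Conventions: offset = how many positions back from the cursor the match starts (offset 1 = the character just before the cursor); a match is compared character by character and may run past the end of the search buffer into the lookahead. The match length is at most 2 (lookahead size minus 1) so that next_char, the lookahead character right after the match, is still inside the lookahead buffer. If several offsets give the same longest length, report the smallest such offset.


Try each offset into the search buffer:
  offset=1 (pos 6, char 'e'): match length 0
  offset=2 (pos 5, char 'f'): match length 2
  offset=3 (pos 4, char 'f'): match length 1
  offset=4 (pos 3, char 'f'): match length 1
  offset=5 (pos 2, char 'f'): match length 1
  offset=6 (pos 1, char 'e'): match length 0
  offset=7 (pos 0, char 'f'): match length 2
Longest match has length 2, found at offsets 2, 7; take the smallest, offset 2.
next_char = character at position 7 + 2 = 9 -> 'f'

Best match: offset=2, length=2 (matching 'fe' starting at position 5)
LZ77 triple: (2, 2, 'f')


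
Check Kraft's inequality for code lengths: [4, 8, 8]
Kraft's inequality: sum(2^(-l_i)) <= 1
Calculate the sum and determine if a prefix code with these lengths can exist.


Sum = 2^(-4) + 2^(-8) + 2^(-8)
    = 0.0625 + 0.00390625 + 0.00390625
    = 18/256 = 0.0703125
Since 0.0703125 <= 1, Kraft's inequality IS satisfied.
A prefix code with these lengths CAN exist.

Kraft sum = 0.0703125. Satisfied.


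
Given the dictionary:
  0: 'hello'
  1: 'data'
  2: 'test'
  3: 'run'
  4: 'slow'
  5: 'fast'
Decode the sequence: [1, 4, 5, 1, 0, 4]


Look up each index in the dictionary:
  1 -> 'data'
  4 -> 'slow'
  5 -> 'fast'
  1 -> 'data'
  0 -> 'hello'
  4 -> 'slow'

Decoded: "data slow fast data hello slow"


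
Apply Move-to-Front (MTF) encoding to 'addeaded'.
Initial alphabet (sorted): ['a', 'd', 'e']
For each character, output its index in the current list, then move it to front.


MTF encoding:
'a': index 0 in ['a', 'd', 'e'] -> ['a', 'd', 'e']
'd': index 1 in ['a', 'd', 'e'] -> ['d', 'a', 'e']
'd': index 0 in ['d', 'a', 'e'] -> ['d', 'a', 'e']
'e': index 2 in ['d', 'a', 'e'] -> ['e', 'd', 'a']
'a': index 2 in ['e', 'd', 'a'] -> ['a', 'e', 'd']
'd': index 2 in ['a', 'e', 'd'] -> ['d', 'a', 'e']
'e': index 2 in ['d', 'a', 'e'] -> ['e', 'd', 'a']
'd': index 1 in ['e', 'd', 'a'] -> ['d', 'e', 'a']


Output: [0, 1, 0, 2, 2, 2, 2, 1]


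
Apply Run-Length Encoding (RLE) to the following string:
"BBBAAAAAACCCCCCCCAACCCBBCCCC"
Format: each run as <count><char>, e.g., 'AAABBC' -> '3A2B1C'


Scanning runs left to right:
  i=0: run of 'B' x 3 -> '3B'
  i=3: run of 'A' x 6 -> '6A'
  i=9: run of 'C' x 8 -> '8C'
  i=17: run of 'A' x 2 -> '2A'
  i=19: run of 'C' x 3 -> '3C'
  i=22: run of 'B' x 2 -> '2B'
  i=24: run of 'C' x 4 -> '4C'

RLE = 3B6A8C2A3C2B4C


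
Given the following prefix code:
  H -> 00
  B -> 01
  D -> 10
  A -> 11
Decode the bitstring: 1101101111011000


Decoding step by step:
Bits 11 -> A
Bits 01 -> B
Bits 10 -> D
Bits 11 -> A
Bits 11 -> A
Bits 01 -> B
Bits 10 -> D
Bits 00 -> H


Decoded message: ABDAABDH


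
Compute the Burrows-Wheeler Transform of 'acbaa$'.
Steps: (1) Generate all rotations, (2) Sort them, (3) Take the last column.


Rotations (sorted):
  0: $acbaa -> last char: a
  1: a$acba -> last char: a
  2: aa$acb -> last char: b
  3: acbaa$ -> last char: $
  4: baa$ac -> last char: c
  5: cbaa$a -> last char: a


BWT = aab$ca


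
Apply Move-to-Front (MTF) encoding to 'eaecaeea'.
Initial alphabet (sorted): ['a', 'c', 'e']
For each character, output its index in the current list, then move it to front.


MTF encoding:
'e': index 2 in ['a', 'c', 'e'] -> ['e', 'a', 'c']
'a': index 1 in ['e', 'a', 'c'] -> ['a', 'e', 'c']
'e': index 1 in ['a', 'e', 'c'] -> ['e', 'a', 'c']
'c': index 2 in ['e', 'a', 'c'] -> ['c', 'e', 'a']
'a': index 2 in ['c', 'e', 'a'] -> ['a', 'c', 'e']
'e': index 2 in ['a', 'c', 'e'] -> ['e', 'a', 'c']
'e': index 0 in ['e', 'a', 'c'] -> ['e', 'a', 'c']
'a': index 1 in ['e', 'a', 'c'] -> ['a', 'e', 'c']


Output: [2, 1, 1, 2, 2, 2, 0, 1]
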